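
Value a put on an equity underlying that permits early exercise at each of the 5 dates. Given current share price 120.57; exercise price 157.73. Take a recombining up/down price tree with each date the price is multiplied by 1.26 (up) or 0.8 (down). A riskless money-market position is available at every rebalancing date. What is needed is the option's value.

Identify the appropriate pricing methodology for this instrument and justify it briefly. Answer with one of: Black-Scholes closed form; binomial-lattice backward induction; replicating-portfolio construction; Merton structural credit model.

framework: binomial-lattice backward induction

Key observation: the put (strike 157.73 on spot 120.57) is American-style on a 5-step discrete price model, so the early-exercise decision at every node requires stepwise backward valuation — a closed form cannot price the exercise right.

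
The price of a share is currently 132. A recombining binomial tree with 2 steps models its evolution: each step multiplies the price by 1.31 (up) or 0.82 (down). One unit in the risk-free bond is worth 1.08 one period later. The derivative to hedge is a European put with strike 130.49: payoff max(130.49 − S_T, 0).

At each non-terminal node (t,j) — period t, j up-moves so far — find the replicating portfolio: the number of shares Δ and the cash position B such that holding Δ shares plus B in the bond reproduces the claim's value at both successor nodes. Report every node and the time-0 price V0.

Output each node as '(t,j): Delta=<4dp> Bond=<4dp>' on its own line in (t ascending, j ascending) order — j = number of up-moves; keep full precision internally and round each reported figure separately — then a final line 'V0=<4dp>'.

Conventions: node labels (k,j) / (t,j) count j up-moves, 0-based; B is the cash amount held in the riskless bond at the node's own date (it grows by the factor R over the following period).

The replicating-portfolio and risk-neutral prices coincide; use p* = (1.08−0.82)/(1.31−0.82) = 0.5306 for the latter.
At maturity the claim pays: V(2,0)=41.7332, V(2,1)=0.0000, V(2,2)=0.0000
(1,0): S=108.2400. Δ = (V_up−V_dn)/(S_up−S_dn) = (0.0000−41.7332)/(141.7944−88.7568) = -0.7869. V = [p*·0.0000 + (1−p*)·41.7332]/1.08 = 18.1380. B = V − Δ·S = 103.3078.
(1,1): S=172.9200. Δ = (V_up−V_dn)/(S_up−S_dn) = (0.0000−0.0000)/(226.5252−141.7944) = 0.0000. V = [p*·0.0000 + (1−p*)·0.0000]/1.08 = 0.0000. B = V − Δ·S = 0.0000.
(0,0): S=132.0000. Δ = (V_up−V_dn)/(S_up−S_dn) = (0.0000−18.1380)/(172.9200−108.2400) = -0.2804. V = [p*·0.0000 + (1−p*)·18.1380]/1.08 = 7.8831. B = V − Δ·S = 44.8995.
Check: Δ(0,0)·S0 + B(0,0) = 7.8831 = V0.

(0,0): Delta=-0.2804 Bond=44.8995
(1,0): Delta=-0.7869 Bond=103.3078
(1,1): Delta=0.0000 Bond=0.0000
V0=7.8831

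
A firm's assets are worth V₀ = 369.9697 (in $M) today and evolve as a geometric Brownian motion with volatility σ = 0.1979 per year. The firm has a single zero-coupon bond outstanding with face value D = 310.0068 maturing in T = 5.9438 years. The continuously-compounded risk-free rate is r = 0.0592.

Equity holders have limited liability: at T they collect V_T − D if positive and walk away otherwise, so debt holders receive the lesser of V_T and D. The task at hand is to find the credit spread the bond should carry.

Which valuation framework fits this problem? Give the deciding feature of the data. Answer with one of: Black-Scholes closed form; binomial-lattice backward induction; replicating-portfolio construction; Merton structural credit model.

Key observation: the asked-for credit quantity lives on the firm's capital structure — asset value, asset volatility, debt face 310.0068 — which is the structural model's domain.

framework: Merton structural credit model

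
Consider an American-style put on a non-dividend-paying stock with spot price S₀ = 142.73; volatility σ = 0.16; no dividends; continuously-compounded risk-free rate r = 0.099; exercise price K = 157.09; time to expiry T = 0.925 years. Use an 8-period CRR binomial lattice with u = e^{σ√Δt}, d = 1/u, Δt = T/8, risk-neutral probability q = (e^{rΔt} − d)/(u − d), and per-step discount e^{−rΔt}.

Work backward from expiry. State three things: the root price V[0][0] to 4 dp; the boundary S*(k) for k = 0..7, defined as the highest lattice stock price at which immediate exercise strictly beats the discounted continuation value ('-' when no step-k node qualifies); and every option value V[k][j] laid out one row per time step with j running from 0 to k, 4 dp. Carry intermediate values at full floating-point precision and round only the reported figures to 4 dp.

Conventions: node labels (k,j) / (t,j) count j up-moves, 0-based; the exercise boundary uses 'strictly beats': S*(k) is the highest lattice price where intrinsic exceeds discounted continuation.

Δt=0.11563, u=1.05591, d=0.94705, q=0.59215, disc=e^(-rΔt)=0.98862
k=8 terminal: V=max(K-S,0) → 64.7287 54.1116 42.2740 29.0756 14.3600 0.0000 0.0000 0.0000 0.0000
k=7: j=0 S=97.5255 intr=59.5645 cont=57.7766 V=59.5645[EX]; j=1 S=108.7363 intr=48.3537 cont=46.5658 V=48.3537[EX]; j=2 S=121.2358 intr=35.8542 cont=34.0663 V=35.8542[EX]; j=3 S=135.1721 intr=21.9179 cont=20.1300 V=21.9179[EX]; j=4 S=150.7105 intr=6.3795 cont=5.7900 V=6.3795[EX]; j=5 S=168.0350 intr=0.0000 cont=0.0000 V=0.0000[hold]; j=6 S=187.3511 intr=0.0000 cont=0.0000 V=0.0000[hold]; j=7 S=208.8875 intr=0.0000 cont=0.0000 V=0.0000[hold]  S*(7)=150.7105
k=6: j=0 S=102.9784 intr=54.1116 cont=52.3236 V=54.1116[EX]; j=1 S=114.8160 intr=42.2740 cont=40.4860 V=42.2740[EX]; j=2 S=128.0144 intr=29.0756 cont=27.2876 V=29.0756[EX]; j=3 S=142.7300 intr=14.3600 cont=12.5721 V=14.3600[EX]; j=4 S=159.1372 intr=0.0000 cont=2.5723 V=2.5723[hold]; j=5 S=177.4304 intr=0.0000 cont=0.0000 V=0.0000[hold]; j=6 S=197.8264 intr=0.0000 cont=0.0000 V=0.0000[hold]  S*(6)=142.7300
k=5: j=0 S=108.7363 intr=48.3537 cont=46.5658 V=48.3537[EX]; j=1 S=121.2358 intr=35.8542 cont=34.0663 V=35.8542[EX]; j=2 S=135.1721 intr=21.9179 cont=20.1300 V=21.9179[EX]; j=3 S=150.7105 intr=6.3795 cont=7.2959 V=7.2959[hold]; j=4 S=168.0350 intr=0.0000 cont=1.0371 V=1.0371[hold]; j=5 S=187.3511 intr=0.0000 cont=0.0000 V=0.0000[hold]  S*(5)=135.1721
k=4: j=0 S=114.8160 intr=42.2740 cont=40.4860 V=42.2740[EX]; j=1 S=128.0144 intr=29.0756 cont=27.2876 V=29.0756[EX]; j=2 S=142.7300 intr=14.3600 cont=13.1085 V=14.3600[EX]; j=3 S=159.1372 intr=0.0000 cont=3.5489 V=3.5489[hold]; j=4 S=177.4304 intr=0.0000 cont=0.4182 V=0.4182[hold]  S*(4)=142.7300
k=3: j=0 S=121.2358 intr=35.8542 cont=34.0663 V=35.8542[EX]; j=1 S=135.1721 intr=21.9179 cont=20.1300 V=21.9179[EX]; j=2 S=150.7105 intr=6.3795 cont=7.8676 V=7.8676[hold]; j=3 S=168.0350 intr=0.0000 cont=1.6757 V=1.6757[hold]  S*(3)=135.1721
k=2: j=0 S=128.0144 intr=29.0756 cont=27.2876 V=29.0756[EX]; j=1 S=142.7300 intr=14.3600 cont=13.4432 V=14.3600[EX]; j=2 S=159.1372 intr=0.0000 cont=4.1533 V=4.1533[hold]  S*(2)=142.7300
k=1: j=0 S=135.1721 intr=21.9179 cont=20.1300 V=21.9179[EX]; j=1 S=150.7105 intr=6.3795 cont=8.2214 V=8.2214[hold]  S*(1)=135.1721
k=0: j=0 S=142.7300 intr=14.3600 cont=13.6503 V=14.3600[EX]  S*(0)=142.7300

price = 14.3600
boundary = 142.7300 135.1721 142.7300 135.1721 142.7300 135.1721 142.7300 150.7105
tree:
14.3600
21.9179 8.2214
29.0756 14.3600 4.1533
35.8542 21.9179 7.8676 1.6757
42.2740 29.0756 14.3600 3.5489 0.4182
48.3537 35.8542 21.9179 7.2959 1.0371 0.0000
54.1116 42.2740 29.0756 14.3600 2.5723 0.0000 0.0000
59.5645 48.3537 35.8542 21.9179 6.3795 0.0000 0.0000 0.0000
64.7287 54.1116 42.2740 29.0756 14.3600 0.0000 0.0000 0.0000 0.0000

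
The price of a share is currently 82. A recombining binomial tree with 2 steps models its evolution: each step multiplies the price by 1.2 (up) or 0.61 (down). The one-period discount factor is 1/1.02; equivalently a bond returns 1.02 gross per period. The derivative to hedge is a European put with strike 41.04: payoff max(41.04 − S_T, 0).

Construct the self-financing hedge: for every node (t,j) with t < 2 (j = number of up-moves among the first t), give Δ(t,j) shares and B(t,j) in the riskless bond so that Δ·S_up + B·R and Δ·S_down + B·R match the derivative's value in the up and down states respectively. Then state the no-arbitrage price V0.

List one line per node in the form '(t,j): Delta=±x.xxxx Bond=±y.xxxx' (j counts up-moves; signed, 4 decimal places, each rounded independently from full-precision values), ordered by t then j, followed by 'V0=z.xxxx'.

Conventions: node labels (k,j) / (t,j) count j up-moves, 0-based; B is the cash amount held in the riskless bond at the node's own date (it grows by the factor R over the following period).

Arbitrage-free pricing uses the up-move probability p* = (R−d)/(u−d) = 0.6949, discounting each step at R = 1.02.
At maturity the claim pays: V(2,0)=10.5278, V(2,1)=0.0000, V(2,2)=0.0000
  t=1,j=0: stock 50.0200 → up 60.0240 (V=0.0000), down 30.5122 (V=10.5278). Price 3.1489; hedge Δ=-0.3567, bond B=20.9926.
  t=1,j=1: stock 98.4000 → up 118.0800 (V=0.0000), down 60.0240 (V=0.0000). Price 0.0000; hedge Δ=0.0000, bond B=0.0000.
  t=0,j=0: stock 82.0000 → up 98.4000 (V=0.0000), down 50.0200 (V=3.1489). Price 0.9418; hedge Δ=-0.0651, bond B=6.2789.
As a check, the time-0 holding Δ(0,0)·S0 + B(0,0) comes to 0.9418 — exactly V0.

(0,0): Delta=-0.0651 Bond=6.2789
(1,0): Delta=-0.3567 Bond=20.9926
(1,1): Delta=0.0000 Bond=0.0000
V0=0.9418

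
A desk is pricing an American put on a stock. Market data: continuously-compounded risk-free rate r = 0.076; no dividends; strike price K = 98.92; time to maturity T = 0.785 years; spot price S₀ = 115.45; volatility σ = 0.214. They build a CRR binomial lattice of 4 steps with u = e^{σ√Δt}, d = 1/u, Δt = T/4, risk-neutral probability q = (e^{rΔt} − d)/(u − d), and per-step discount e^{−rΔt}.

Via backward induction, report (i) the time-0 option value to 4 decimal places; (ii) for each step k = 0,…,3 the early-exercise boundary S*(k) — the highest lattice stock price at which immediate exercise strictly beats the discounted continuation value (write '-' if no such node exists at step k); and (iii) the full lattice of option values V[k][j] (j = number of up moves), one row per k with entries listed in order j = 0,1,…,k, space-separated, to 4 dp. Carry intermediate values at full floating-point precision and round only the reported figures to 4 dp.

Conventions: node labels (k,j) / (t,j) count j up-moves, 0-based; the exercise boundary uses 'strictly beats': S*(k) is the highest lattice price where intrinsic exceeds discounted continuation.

params: Δt=0.19625 u=1.09944 d=0.90955 q=0.55545 e^(-rΔt)=0.98520
t_4 payoffs: 19.9057 3.4098 0.0000 0.0000 0.0000
t_3: node(3,0) S=86.8716 payoff=12.0484 vs cont=10.5840 → 12.0484 [stop]  node(3,1) S=105.0079 payoff=0.0000 vs cont=1.4934 → 1.4934 [wait]  node(3,2) S=126.9305 payoff=0.0000 vs cont=0.0000 → 0.0000 [wait]  node(3,3) S=153.4300 payoff=0.0000 vs cont=0.0000 → 0.0000 [wait]  ⇒ S*(3)=86.8716
t_2: node(2,0) S=95.5102 payoff=3.4098 vs cont=6.0940 → 6.0940 [wait]  node(2,1) S=115.4500 payoff=0.0000 vs cont=0.6541 → 0.6541 [wait]  node(2,2) S=139.5527 payoff=0.0000 vs cont=0.0000 → 0.0000 [wait]  ⇒ S*(2)=-
t_1: node(1,0) S=105.0079 payoff=0.0000 vs cont=3.0269 → 3.0269 [wait]  node(1,1) S=126.9305 payoff=0.0000 vs cont=0.2865 → 0.2865 [wait]  ⇒ S*(1)=-
t_0: node(0,0) S=115.4500 payoff=0.0000 vs cont=1.4824 → 1.4824 [wait]  ⇒ S*(0)=-

price = 1.4824
boundary = - - - 86.8716
tree:
1.4824
3.0269 0.2865
6.0940 0.6541 0.0000
12.0484 1.4934 0.0000 0.0000
19.9057 3.4098 0.0000 0.0000 0.0000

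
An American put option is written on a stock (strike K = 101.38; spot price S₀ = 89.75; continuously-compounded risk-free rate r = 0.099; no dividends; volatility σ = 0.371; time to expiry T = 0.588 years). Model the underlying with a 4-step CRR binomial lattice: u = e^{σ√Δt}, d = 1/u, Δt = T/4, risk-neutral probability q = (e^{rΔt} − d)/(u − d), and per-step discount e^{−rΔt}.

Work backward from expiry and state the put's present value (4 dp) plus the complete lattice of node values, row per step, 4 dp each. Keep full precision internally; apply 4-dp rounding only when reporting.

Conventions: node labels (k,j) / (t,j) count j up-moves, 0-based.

Δt=0.14700, u=1.15286, d=0.86741, q=0.51585, disc=e^(-rΔt)=0.98555
k=4 terminal: V=max(K-S,0) → 50.5720 33.8521 11.6300 0.0000 0.0000
k=3: j=0 S=58.5744 intr=42.8056 cont=41.3409 V=42.8056[EX]; j=1 S=77.8500 intr=23.5300 cont=22.0653 V=23.5300[EX]; j=2 S=103.4690 intr=0.0000 cont=5.5493 V=5.5493[hold]; j=3 S=137.5185 intr=0.0000 cont=0.0000 V=0.0000[hold]
k=2: j=0 S=67.5279 intr=33.8521 cont=32.3874 V=33.8521[EX]; j=1 S=89.7500 intr=11.6300 cont=14.0486 V=14.0486[hold]; j=2 S=119.2849 intr=0.0000 cont=2.6478 V=2.6478[hold]
k=1: j=0 S=77.8500 intr=23.5300 cont=23.2949 V=23.5300[EX]; j=1 S=103.4690 intr=0.0000 cont=8.0494 V=8.0494[hold]
k=0: j=0 S=89.7500 intr=11.6300 cont=15.3197 V=15.3197[hold]

price = 15.3197
tree:
15.3197
23.5300 8.0494
33.8521 14.0486 2.6478
42.8056 23.5300 5.5493 0.0000
50.5720 33.8521 11.6300 0.0000 0.0000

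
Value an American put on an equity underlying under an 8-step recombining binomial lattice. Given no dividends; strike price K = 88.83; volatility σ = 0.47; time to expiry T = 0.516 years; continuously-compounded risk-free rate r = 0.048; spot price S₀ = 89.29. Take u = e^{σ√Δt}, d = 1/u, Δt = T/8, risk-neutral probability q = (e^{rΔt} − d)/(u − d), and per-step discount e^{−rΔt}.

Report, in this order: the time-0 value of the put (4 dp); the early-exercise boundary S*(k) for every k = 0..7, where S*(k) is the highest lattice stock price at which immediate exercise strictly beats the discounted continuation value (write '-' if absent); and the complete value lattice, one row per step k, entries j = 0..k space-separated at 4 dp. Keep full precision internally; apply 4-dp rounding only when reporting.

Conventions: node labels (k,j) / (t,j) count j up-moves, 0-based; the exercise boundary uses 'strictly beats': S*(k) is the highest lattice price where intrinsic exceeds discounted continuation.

price = 10.4793
boundary = - - - - 55.3916 62.4143 70.3272 79.2434
tree:
10.4793
14.7837 5.9419
20.1893 9.0960 2.6059
26.5485 13.5162 4.4259 0.6757
33.4384 19.3486 7.3639 1.3114 0.0000
39.6708 26.4157 11.9127 2.5451 0.0000 0.0000
45.2020 33.4384 18.5028 4.9395 0.0000 0.0000 0.0000
50.1109 39.6708 26.4157 9.5866 0.0000 0.0000 0.0000 0.0000
54.4674 45.2020 33.4384 18.5028 0.0000 0.0000 0.0000 0.0000 0.0000

Δt=0.06450  u=1.12678  d=0.88748  q=0.48315  discount=0.99691
step 8 (expiry): payoffs max(K−S,0) = 54.4674 45.2020 33.4384 18.5028 0.0000 0.0000 0.0000 0.0000 0.0000
step 7: (k=7,j=0): S=38.7191, K−S=50.1109, hold=49.8363 ⇒ V=50.1109 exercise | (k=7,j=1): S=49.1592, K−S=39.6708, hold=39.3962 ⇒ V=39.6708 exercise | (k=7,j=2): S=62.4143, K−S=26.4157, hold=26.1411 ⇒ V=26.4157 exercise | (k=7,j=3): S=79.2434, K−S=9.5866, hold=9.5336 ⇒ V=9.5866 exercise | (k=7,j=4): S=100.6103, K−S=0.0000, hold=0.0000 ⇒ V=0.0000 continue | (k=7,j=5): S=127.7385, K−S=0.0000, hold=0.0000 ⇒ V=0.0000 continue | (k=7,j=6): S=162.1814, K−S=0.0000, hold=0.0000 ⇒ V=0.0000 continue | (k=7,j=7): S=205.9114, K−S=0.0000, hold=0.0000 ⇒ V=0.0000 continue  boundary S*=79.2434
step 6: (k=6,j=0): S=43.6280, K−S=45.2020, hold=44.9274 ⇒ V=45.2020 exercise | (k=6,j=1): S=55.3916, K−S=33.4384, hold=33.1638 ⇒ V=33.4384 exercise | (k=6,j=2): S=70.3272, K−S=18.5028, hold=18.2282 ⇒ V=18.5028 exercise | (k=6,j=3): S=89.2900, K−S=0.0000, hold=4.9395 ⇒ V=4.9395 continue | (k=6,j=4): S=113.3658, K−S=0.0000, hold=0.0000 ⇒ V=0.0000 continue | (k=6,j=5): S=143.9333, K−S=0.0000, hold=0.0000 ⇒ V=0.0000 continue | (k=6,j=6): S=182.7430, K−S=0.0000, hold=0.0000 ⇒ V=0.0000 continue  boundary S*=70.3272
step 5: (k=5,j=0): S=49.1592, K−S=39.6708, hold=39.3962 ⇒ V=39.6708 exercise | (k=5,j=1): S=62.4143, K−S=26.4157, hold=26.1411 ⇒ V=26.4157 exercise | (k=5,j=2): S=79.2434, K−S=9.5866, hold=11.9127 ⇒ V=11.9127 continue | (k=5,j=3): S=100.6103, K−S=0.0000, hold=2.5451 ⇒ V=2.5451 continue | (k=5,j=4): S=127.7385, K−S=0.0000, hold=0.0000 ⇒ V=0.0000 continue | (k=5,j=5): S=162.1814, K−S=0.0000, hold=0.0000 ⇒ V=0.0000 continue  boundary S*=62.4143
step 4: (k=4,j=0): S=55.3916, K−S=33.4384, hold=33.1638 ⇒ V=33.4384 exercise | (k=4,j=1): S=70.3272, K−S=18.5028, hold=19.3486 ⇒ V=19.3486 continue | (k=4,j=2): S=89.2900, K−S=0.0000, hold=7.3639 ⇒ V=7.3639 continue | (k=4,j=3): S=113.3658, K−S=0.0000, hold=1.3114 ⇒ V=1.3114 continue | (k=4,j=4): S=143.9333, K−S=0.0000, hold=0.0000 ⇒ V=0.0000 continue  boundary S*=55.3916
step 3: (k=3,j=0): S=62.4143, K−S=26.4157, hold=26.5485 ⇒ V=26.5485 continue | (k=3,j=1): S=79.2434, K−S=9.5866, hold=13.5162 ⇒ V=13.5162 continue | (k=3,j=2): S=100.6103, K−S=0.0000, hold=4.4259 ⇒ V=4.4259 continue | (k=3,j=3): S=127.7385, K−S=0.0000, hold=0.6757 ⇒ V=0.6757 continue  boundary S*=-
step 2: (k=2,j=0): S=70.3272, K−S=18.5028, hold=20.1893 ⇒ V=20.1893 continue | (k=2,j=1): S=89.2900, K−S=0.0000, hold=9.0960 ⇒ V=9.0960 continue | (k=2,j=2): S=113.3658, K−S=0.0000, hold=2.6059 ⇒ V=2.6059 continue  boundary S*=-
step 1: (k=1,j=0): S=79.2434, K−S=9.5866, hold=14.7837 ⇒ V=14.7837 continue | (k=1,j=1): S=100.6103, K−S=0.0000, hold=5.9419 ⇒ V=5.9419 continue  boundary S*=-
step 0: (k=0,j=0): S=89.2900, K−S=0.0000, hold=10.4793 ⇒ V=10.4793 continue  boundary S*=-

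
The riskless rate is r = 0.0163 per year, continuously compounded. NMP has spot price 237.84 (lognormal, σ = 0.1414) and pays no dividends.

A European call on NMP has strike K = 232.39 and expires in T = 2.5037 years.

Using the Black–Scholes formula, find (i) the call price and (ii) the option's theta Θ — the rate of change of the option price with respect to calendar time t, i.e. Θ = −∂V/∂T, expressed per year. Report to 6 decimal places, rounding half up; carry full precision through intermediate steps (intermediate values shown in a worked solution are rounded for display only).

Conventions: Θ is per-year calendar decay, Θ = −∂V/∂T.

σ√T = 0.1414·√2.5037 = 0.223738
d₁ = (ln(S/K) + (r+σ²/2)T) / (σ√T) = (ln(237.84/232.39) + (0.0163+0.1414²/2)·2.5037) / 0.223738 = (0.023181 + 0.065840) / 0.223738 = 0.397880
d₂ = d₁ − σ√T = 0.397880 − 0.223738 = 0.174141
e^{−rT} = 0.960011
N(d₁) = 0.654641,  N(d₂) = 0.569123
Call price V = S·N(d₁) − K·e^{−rT}·N(d₂) = 155.699697 − 126.969574 = 28.730122
φ(d₁) = (1/√(2π))·e^{−d₁²/2} = 0.368582
Θ = −S·φ(d₁)·σ/(2√T) − r·K·e^{−rT}·N(d₂) = −3.916941 − 2.069604 = -5.986545

price = 28.730122
Θ = -5.986545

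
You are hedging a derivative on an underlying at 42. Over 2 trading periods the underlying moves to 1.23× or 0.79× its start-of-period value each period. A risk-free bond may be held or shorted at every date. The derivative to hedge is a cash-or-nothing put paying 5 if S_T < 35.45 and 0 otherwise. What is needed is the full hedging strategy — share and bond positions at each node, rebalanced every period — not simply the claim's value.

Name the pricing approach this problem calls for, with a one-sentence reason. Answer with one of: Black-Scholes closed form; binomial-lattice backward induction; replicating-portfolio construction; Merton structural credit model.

Key observation: the task asks for the hedge itself — share and bond holdings at every node of the 2-period tree on spot 42 with factors 1.23/0.79 — which is exactly what the replicating-portfolio construction produces.

framework: replicating-portfolio construction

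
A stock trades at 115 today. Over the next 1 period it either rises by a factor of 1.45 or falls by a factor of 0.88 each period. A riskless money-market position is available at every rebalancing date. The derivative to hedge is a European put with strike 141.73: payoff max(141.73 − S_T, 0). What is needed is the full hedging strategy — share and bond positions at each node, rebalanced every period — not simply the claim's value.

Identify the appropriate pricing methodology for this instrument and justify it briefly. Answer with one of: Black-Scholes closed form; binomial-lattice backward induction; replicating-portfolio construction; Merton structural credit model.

framework: replicating-portfolio construction

Key observation: what is demanded is not a single number but the (Δ, B) position at each node of the 1.45/0.88 tree starting at 115; constructing those positions is the replicating-portfolio method.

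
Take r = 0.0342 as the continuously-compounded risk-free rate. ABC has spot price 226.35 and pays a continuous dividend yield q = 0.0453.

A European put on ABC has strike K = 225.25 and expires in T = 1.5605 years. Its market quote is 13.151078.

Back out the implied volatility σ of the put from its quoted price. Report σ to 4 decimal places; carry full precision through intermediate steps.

sigma = 0.1115

At σ = 0.1115 the Black–Scholes value reproduces the quote:
σ√T = 0.1115·√1.5605 = 0.139286
d₁ = (ln(S/K) + (r−q+σ²/2)T) / (σ√T) = (ln(226.35/225.25) + (0.0342−0.0453+0.1115²/2)·1.5605) / 0.139286 = (0.004872 − 0.007621) / 0.139286 = -0.019741
d₂ = d₁ − σ√T = -0.019741 − 0.139286 = -0.159027
e^{−rT} = 0.948030
e^{−qT} = 0.931750
N(−d₁) = 0.507875,  N(−d₂) = 0.563176
V = K·e^{−rT}·N(−d₂) − S·e^{−qT}·N(−d₁) = 120.262788 − 107.111710 = 13.151078 (matching the quote); vega is positive throughout, so no other σ reproduces this price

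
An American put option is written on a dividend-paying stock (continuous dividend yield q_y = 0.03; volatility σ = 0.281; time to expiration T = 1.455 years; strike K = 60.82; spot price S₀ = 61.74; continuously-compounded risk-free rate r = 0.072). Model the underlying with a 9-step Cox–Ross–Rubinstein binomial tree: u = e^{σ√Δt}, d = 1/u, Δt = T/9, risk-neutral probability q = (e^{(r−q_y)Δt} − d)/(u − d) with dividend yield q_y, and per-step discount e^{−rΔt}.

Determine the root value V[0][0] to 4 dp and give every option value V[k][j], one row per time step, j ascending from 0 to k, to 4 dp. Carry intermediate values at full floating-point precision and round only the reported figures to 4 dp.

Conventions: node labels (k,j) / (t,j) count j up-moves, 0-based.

params: Δt=0.16167 u=1.11961 d=0.89317 q=0.50187 e^(-rΔt)=0.98843
t_9 payoffs: 38.4867 32.8245 25.7266 16.8292 5.6760 0.0000 0.0000 0.0000 0.0000 0.0000
k=8: node(8,0) S=25.0046 payoff=35.8154 vs cont=35.2325 → 35.8154 [stop]  node(8,1) S=31.3442 payoff=29.4758 vs cont=28.9236 → 29.4758 [stop]  node(8,2) S=39.2910 payoff=21.5290 vs cont=21.0152 → 21.5290 [stop]  node(8,3) S=49.2527 payoff=11.5673 vs cont=11.1018 → 11.5673 [stop]  node(8,4) S=61.7400 payoff=0.0000 vs cont=2.7947 → 2.7947 [wait]  node(8,5) S=77.3933 payoff=0.0000 vs cont=0.0000 → 0.0000 [wait]  node(8,6) S=97.0152 payoff=0.0000 vs cont=0.0000 → 0.0000 [wait]  node(8,7) S=121.6120 payoff=0.0000 vs cont=0.0000 → 0.0000 [wait]  node(8,8) S=152.4449 payoff=0.0000 vs cont=0.0000 → 0.0000 [wait]
k=7: node(7,0) S=27.9955 payoff=32.8245 vs cont=32.2561 → 32.8245 [stop]  node(7,1) S=35.0934 payoff=25.7266 vs cont=25.1926 → 25.7266 [stop]  node(7,2) S=43.9908 payoff=16.8292 vs cont=16.3382 → 16.8292 [stop]  node(7,3) S=55.1440 payoff=5.6760 vs cont=7.0817 → 7.0817 [wait]  node(7,4) S=69.1250 payoff=0.0000 vs cont=1.3760 → 1.3760 [wait]  node(7,5) S=86.6506 payoff=0.0000 vs cont=0.0000 → 0.0000 [wait]  node(7,6) S=108.6196 payoff=0.0000 vs cont=0.0000 → 0.0000 [wait]  node(7,7) S=136.1585 payoff=0.0000 vs cont=0.0000 → 0.0000 [wait]
k=6: node(6,0) S=31.3442 payoff=29.4758 vs cont=28.9236 → 29.4758 [stop]  node(6,1) S=39.2910 payoff=21.5290 vs cont=21.0152 → 21.5290 [stop]  node(6,2) S=49.2527 payoff=11.5673 vs cont=11.7991 → 11.7991 [wait]  node(6,3) S=61.7400 payoff=0.0000 vs cont=4.1693 → 4.1693 [wait]  node(6,4) S=77.3933 payoff=0.0000 vs cont=0.6775 → 0.6775 [wait]  node(6,5) S=97.0152 payoff=0.0000 vs cont=0.0000 → 0.0000 [wait]  node(6,6) S=121.6120 payoff=0.0000 vs cont=0.0000 → 0.0000 [wait]
k=5: node(5,0) S=35.0934 payoff=25.7266 vs cont=25.1926 → 25.7266 [stop]  node(5,1) S=43.9908 payoff=16.8292 vs cont=16.4532 → 16.8292 [stop]  node(5,2) S=55.1440 payoff=5.6760 vs cont=7.8777 → 7.8777 [wait]  node(5,3) S=69.1250 payoff=0.0000 vs cont=2.3889 → 2.3889 [wait]  node(5,4) S=86.6506 payoff=0.0000 vs cont=0.3336 → 0.3336 [wait]  node(5,5) S=108.6196 payoff=0.0000 vs cont=0.0000 → 0.0000 [wait]
k=4: node(4,0) S=39.2910 payoff=21.5290 vs cont=21.0152 → 21.5290 [stop]  node(4,1) S=49.2527 payoff=11.5673 vs cont=12.1939 → 12.1939 [wait]  node(4,2) S=61.7400 payoff=0.0000 vs cont=5.0637 → 5.0637 [wait]  node(4,3) S=77.3933 payoff=0.0000 vs cont=1.3417 → 1.3417 [wait]  node(4,4) S=97.0152 payoff=0.0000 vs cont=0.1642 → 0.1642 [wait]
k=3: node(3,0) S=43.9908 payoff=16.8292 vs cont=16.6491 → 16.8292 [stop]  node(3,1) S=55.1440 payoff=5.6760 vs cont=8.5158 → 8.5158 [wait]  node(3,2) S=69.1250 payoff=0.0000 vs cont=3.1588 → 3.1588 [wait]  node(3,3) S=86.6506 payoff=0.0000 vs cont=0.7421 → 0.7421 [wait]
k=2: node(2,0) S=49.2527 payoff=11.5673 vs cont=12.5105 → 12.5105 [wait]  node(2,1) S=61.7400 payoff=0.0000 vs cont=5.7598 → 5.7598 [wait]  node(2,2) S=77.3933 payoff=0.0000 vs cont=1.9234 → 1.9234 [wait]
k=1: node(1,0) S=55.1440 payoff=5.6760 vs cont=9.0170 → 9.0170 [wait]  node(1,1) S=69.1250 payoff=0.0000 vs cont=3.7901 → 3.7901 [wait]
k=0: node(0,0) S=61.7400 payoff=0.0000 vs cont=6.3197 → 6.3197 [wait]

price = 6.3197
tree:
6.3197
9.0170 3.7901
12.5105 5.7598 1.9234
16.8292 8.5158 3.1588 0.7421
21.5290 12.1939 5.0637 1.3417 0.1642
25.7266 16.8292 7.8777 2.3889 0.3336 0.0000
29.4758 21.5290 11.7991 4.1693 0.6775 0.0000 0.0000
32.8245 25.7266 16.8292 7.0817 1.3760 0.0000 0.0000 0.0000
35.8154 29.4758 21.5290 11.5673 2.7947 0.0000 0.0000 0.0000 0.0000
38.4867 32.8245 25.7266 16.8292 5.6760 0.0000 0.0000 0.0000 0.0000 0.0000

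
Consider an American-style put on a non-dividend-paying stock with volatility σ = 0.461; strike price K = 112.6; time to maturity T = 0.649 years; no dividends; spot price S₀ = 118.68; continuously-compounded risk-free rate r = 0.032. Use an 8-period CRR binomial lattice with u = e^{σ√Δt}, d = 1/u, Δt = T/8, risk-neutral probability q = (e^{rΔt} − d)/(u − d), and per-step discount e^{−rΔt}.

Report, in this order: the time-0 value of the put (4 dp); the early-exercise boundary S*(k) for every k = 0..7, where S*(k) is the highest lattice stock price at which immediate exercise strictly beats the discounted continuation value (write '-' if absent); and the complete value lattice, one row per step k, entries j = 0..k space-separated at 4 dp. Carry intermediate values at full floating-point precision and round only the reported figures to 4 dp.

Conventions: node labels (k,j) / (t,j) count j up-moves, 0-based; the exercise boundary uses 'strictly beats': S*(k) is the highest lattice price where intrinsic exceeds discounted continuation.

Δt=0.08113  u=1.14031  d=0.87695  q=0.47709  discount=0.99741
step 8 (expiry): payoffs max(K−S,0) = 71.0874 58.6204 42.4094 21.3300 0.0000 0.0000 0.0000 0.0000 0.0000
step 7: (k=7,j=0): S=47.3375, K−S=65.2625, hold=64.9706 ⇒ V=65.2625 exercise | (k=7,j=1): S=61.5537, K−S=51.0463, hold=50.7543 ⇒ V=51.0463 exercise | (k=7,j=2): S=80.0394, K−S=32.5606, hold=32.2687 ⇒ V=32.5606 exercise | (k=7,j=3): S=104.0766, K−S=8.5234, hold=11.1247 ⇒ V=11.1247 continue | (k=7,j=4): S=135.3325, K−S=0.0000, hold=0.0000 ⇒ V=0.0000 continue | (k=7,j=5): S=175.9752, K−S=0.0000, hold=0.0000 ⇒ V=0.0000 continue | (k=7,j=6): S=228.8236, K−S=0.0000, hold=0.0000 ⇒ V=0.0000 continue | (k=7,j=7): S=297.5432, K−S=0.0000, hold=0.0000 ⇒ V=0.0000 continue  boundary S*=80.0394
step 6: (k=6,j=0): S=53.9796, K−S=58.6204, hold=58.3285 ⇒ V=58.6204 exercise | (k=6,j=1): S=70.1906, K−S=42.4094, hold=42.1175 ⇒ V=42.4094 exercise | (k=6,j=2): S=91.2700, K−S=21.3300, hold=22.2758 ⇒ V=22.2758 continue | (k=6,j=3): S=118.6800, K−S=0.0000, hold=5.8021 ⇒ V=5.8021 continue | (k=6,j=4): S=154.3216, K−S=0.0000, hold=0.0000 ⇒ V=0.0000 continue | (k=6,j=5): S=200.6671, K−S=0.0000, hold=0.0000 ⇒ V=0.0000 continue | (k=6,j=6): S=260.9308, K−S=0.0000, hold=0.0000 ⇒ V=0.0000 continue  boundary S*=70.1906
step 5: (k=5,j=0): S=61.5537, K−S=51.0463, hold=50.7543 ⇒ V=51.0463 exercise | (k=5,j=1): S=80.0394, K−S=32.5606, hold=32.7188 ⇒ V=32.7188 continue | (k=5,j=2): S=104.0766, K−S=8.5234, hold=14.3790 ⇒ V=14.3790 continue | (k=5,j=3): S=135.3325, K−S=0.0000, hold=3.0261 ⇒ V=3.0261 continue | (k=5,j=4): S=175.9752, K−S=0.0000, hold=0.0000 ⇒ V=0.0000 continue | (k=5,j=5): S=228.8236, K−S=0.0000, hold=0.0000 ⇒ V=0.0000 continue  boundary S*=61.5537
step 4: (k=4,j=0): S=70.1906, K−S=42.4094, hold=42.1927 ⇒ V=42.4094 exercise | (k=4,j=1): S=91.2700, K−S=21.3300, hold=23.9069 ⇒ V=23.9069 continue | (k=4,j=2): S=118.6800, K−S=0.0000, hold=8.9394 ⇒ V=8.9394 continue | (k=4,j=3): S=154.3216, K−S=0.0000, hold=1.5783 ⇒ V=1.5783 continue | (k=4,j=4): S=200.6671, K−S=0.0000, hold=0.0000 ⇒ V=0.0000 continue  boundary S*=70.1906
step 3: (k=3,j=0): S=80.0394, K−S=32.5606, hold=33.4950 ⇒ V=33.4950 continue | (k=3,j=1): S=104.0766, K−S=8.5234, hold=16.7226 ⇒ V=16.7226 continue | (k=3,j=2): S=135.3325, K−S=0.0000, hold=5.4134 ⇒ V=5.4134 continue | (k=3,j=3): S=175.9752, K−S=0.0000, hold=0.8232 ⇒ V=0.8232 continue  boundary S*=-
step 2: (k=2,j=0): S=91.2700, K−S=21.3300, hold=25.4269 ⇒ V=25.4269 continue | (k=2,j=1): S=118.6800, K−S=0.0000, hold=11.2977 ⇒ V=11.2977 continue | (k=2,j=2): S=154.3216, K−S=0.0000, hold=3.2151 ⇒ V=3.2151 continue  boundary S*=-
step 1: (k=1,j=0): S=104.0766, K−S=8.5234, hold=18.6376 ⇒ V=18.6376 continue | (k=1,j=1): S=135.3325, K−S=0.0000, hold=7.4223 ⇒ V=7.4223 continue  boundary S*=-
step 0: (k=0,j=0): S=118.6800, K−S=0.0000, hold=13.2524 ⇒ V=13.2524 continue  boundary S*=-

price = 13.2524
boundary = - - - - 70.1906 61.5537 70.1906 80.0394
tree:
13.2524
18.6376 7.4223
25.4269 11.2977 3.2151
33.4950 16.7226 5.4134 0.8232
42.4094 23.9069 8.9394 1.5783 0.0000
51.0463 32.7188 14.3790 3.0261 0.0000 0.0000
58.6204 42.4094 22.2758 5.8021 0.0000 0.0000 0.0000
65.2625 51.0463 32.5606 11.1247 0.0000 0.0000 0.0000 0.0000
71.0874 58.6204 42.4094 21.3300 0.0000 0.0000 0.0000 0.0000 0.0000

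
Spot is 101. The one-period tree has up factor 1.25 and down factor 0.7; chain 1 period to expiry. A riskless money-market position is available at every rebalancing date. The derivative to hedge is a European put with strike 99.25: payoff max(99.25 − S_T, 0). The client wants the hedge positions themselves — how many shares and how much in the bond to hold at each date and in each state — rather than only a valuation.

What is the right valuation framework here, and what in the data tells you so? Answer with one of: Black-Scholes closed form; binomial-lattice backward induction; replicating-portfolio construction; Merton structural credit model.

Key observation: the deliverable is the dynamic trading strategy on the 1-step tree (spot 101, moves 1.25 and 0.7), so the valuation must go through the node-by-node replicating-portfolio solve.

framework: replicating-portfolio construction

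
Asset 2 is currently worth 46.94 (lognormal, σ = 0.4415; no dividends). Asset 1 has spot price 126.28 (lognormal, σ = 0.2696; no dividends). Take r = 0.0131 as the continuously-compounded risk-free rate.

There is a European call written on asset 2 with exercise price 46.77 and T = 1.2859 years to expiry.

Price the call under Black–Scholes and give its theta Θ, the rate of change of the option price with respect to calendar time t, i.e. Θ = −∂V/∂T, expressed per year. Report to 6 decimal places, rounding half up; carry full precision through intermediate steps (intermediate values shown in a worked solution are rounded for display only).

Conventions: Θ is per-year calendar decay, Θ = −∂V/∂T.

price = 9.667481
Θ = -3.745348

σ√T = 0.4415·√1.2859 = 0.500650
d₁ = (ln(S/K) + (r+σ²/2)T) / (σ√T) = (ln(46.94/46.77) + (0.0131+0.4415²/2)·1.2859) / 0.500650 = (0.003628 + 0.142171) / 0.500650 = 0.291219
d₂ = d₁ − σ√T = 0.291219 − 0.500650 = -0.209431
e^{−rT} = 0.983296
N(d₁) = 0.614558,  N(d₂) = 0.417056
Call price V = S·N(d₁) − K·e^{−rT}·N(d₂) = 28.847355 − 19.179873 = 9.667481
φ(d₁) = (1/√(2π))·e^{−d₁²/2} = 0.382379
Θ = −S·φ(d₁)·σ/(2√T) − r·K·e^{−rT}·N(d₂) = −3.494092 − 0.251256 = -3.745348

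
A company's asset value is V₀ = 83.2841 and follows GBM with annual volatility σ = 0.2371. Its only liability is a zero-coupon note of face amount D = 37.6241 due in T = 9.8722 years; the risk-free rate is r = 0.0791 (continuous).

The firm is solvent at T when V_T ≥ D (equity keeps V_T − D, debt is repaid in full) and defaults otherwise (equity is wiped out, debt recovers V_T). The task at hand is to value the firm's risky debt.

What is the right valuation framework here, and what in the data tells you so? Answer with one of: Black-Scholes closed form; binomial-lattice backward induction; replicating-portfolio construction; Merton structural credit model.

framework: Merton structural credit model

Key observation: assets follow a GBM and default happens iff V_T < 37.6241; valuing claims on that split (equity as a call, risky debt as the residual) is the structural model's definition.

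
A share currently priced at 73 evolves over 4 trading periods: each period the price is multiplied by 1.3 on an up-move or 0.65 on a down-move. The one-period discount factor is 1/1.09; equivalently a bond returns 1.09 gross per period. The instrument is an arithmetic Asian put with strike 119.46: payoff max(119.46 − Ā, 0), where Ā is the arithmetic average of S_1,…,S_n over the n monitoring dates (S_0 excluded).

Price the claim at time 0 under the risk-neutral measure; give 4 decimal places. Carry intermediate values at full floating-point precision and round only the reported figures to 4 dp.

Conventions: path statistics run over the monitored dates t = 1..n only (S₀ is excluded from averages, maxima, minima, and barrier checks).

No-arbitrage gives p* = (R−d)/(u−d) = 0.6769: enumerate every path, weight its payoff by its p*-probability, and discount by R^4.
Enumerate all 2^4 = 16 price paths (U = up ×1.3, D = down ×0.65); each path with k up-moves has probability p*^k·(1−p*)^(4−k).
DDDD: Ā=27.8428, payoff=91.6172, prob=0.010895
UDDD: Ā=55.6855, payoff=63.7745, prob=0.022827
DUDD: Ā=43.8230, payoff=75.6370, prob=0.022827
UUDD: Ā=87.6461, payoff=31.8139, prob=0.047829
DDUD: Ā=36.1124, payoff=83.3476, prob=0.022827
UDUD: Ā=72.2248, payoff=47.2352, prob=0.047829
DUUD: Ā=60.3623, payoff=59.0977, prob=0.047829
UUUD: Ā=120.7247, payoff=0.0000, prob=0.100213
DDDU: Ā=31.1005, payoff=88.3595, prob=0.022827
UDDU: Ā=62.2010, payoff=57.2590, prob=0.047829
DUDU: Ā=50.3385, payoff=69.1215, prob=0.047829
UUDU: Ā=100.6770, payoff=18.7830, prob=0.100213
DDUU: Ā=42.6279, payoff=76.8321, prob=0.047829
UDUU: Ā=85.2558, payoff=34.2042, prob=0.100213
DUUU: Ā=73.3933, payoff=46.0667, prob=0.100213
UUUU: Ā=146.7866, payoff=0.0000, prob=0.209970
Price = Σ prob·payoff / R^4 = 34.353528 / 1.411582 = 24.3369

price = 24.3369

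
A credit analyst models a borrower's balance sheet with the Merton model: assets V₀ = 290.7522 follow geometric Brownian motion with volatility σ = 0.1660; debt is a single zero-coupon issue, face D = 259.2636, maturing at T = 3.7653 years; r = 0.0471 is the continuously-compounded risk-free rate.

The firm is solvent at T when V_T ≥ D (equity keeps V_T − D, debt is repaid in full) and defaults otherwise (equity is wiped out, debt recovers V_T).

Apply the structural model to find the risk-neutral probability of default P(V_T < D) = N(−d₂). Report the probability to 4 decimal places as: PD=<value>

PD=0.2280

Work the structural quantities from V₀ = 290.7522 against face 259.2636:
d₁ = [ln(V₀/D) + (r + σ²/2)T] / (σ√T)
   = [ln(290.7522/259.2636) + (0.0471 + 0.5·0.1660²)·3.7653] / (0.1660·√3.7653)
   = [0.114626 + 0.229224] / 0.322113 = 1.067483
d₂ = d₁ − σ√T = 1.067483 − 0.322113 = 0.745371
risk-neutral PD = N(−d₂) = N(-0.745371) = 0.228024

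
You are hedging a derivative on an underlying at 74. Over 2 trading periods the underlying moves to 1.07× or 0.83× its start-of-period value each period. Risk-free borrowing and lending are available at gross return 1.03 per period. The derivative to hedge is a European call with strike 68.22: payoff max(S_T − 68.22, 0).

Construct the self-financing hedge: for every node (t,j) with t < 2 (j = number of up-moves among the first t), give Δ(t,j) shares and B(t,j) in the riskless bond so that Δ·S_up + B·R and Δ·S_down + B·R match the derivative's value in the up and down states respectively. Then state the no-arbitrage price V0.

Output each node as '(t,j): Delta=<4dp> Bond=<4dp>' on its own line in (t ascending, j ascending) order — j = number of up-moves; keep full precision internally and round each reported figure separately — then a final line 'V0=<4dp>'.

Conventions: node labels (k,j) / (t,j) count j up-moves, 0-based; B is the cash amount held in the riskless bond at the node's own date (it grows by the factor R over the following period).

(0,0): Delta=0.7518 Bond=-44.8295
(1,0): Delta=0.0000 Bond=0.0000
(1,1): Delta=0.8684 Bond=-55.4092
V0=10.8023

Risk-neutral probability p* = (R−d)/(u−d) = (1.03−0.83)/(1.07−0.83) = 0.8333.
Terminal payoffs: V(2,0)=0.0000, V(2,1)=0.0000, V(2,2)=16.5026
(1,0): S=61.4200. Δ = (V_up−V_dn)/(S_up−S_dn) = (0.0000−0.0000)/(65.7194−50.9786) = 0.0000. V = [p*·0.0000 + (1−p*)·0.0000]/1.03 = 0.0000. B = V − Δ·S = 0.0000.
(1,1): S=79.1800. Δ = (V_up−V_dn)/(S_up−S_dn) = (16.5026−0.0000)/(84.7226−65.7194) = 0.8684. V = [p*·16.5026 + (1−p*)·0.0000]/1.03 = 13.3516. B = V − Δ·S = -55.4092.
(0,0): S=74.0000. Δ = (V_up−V_dn)/(S_up−S_dn) = (13.3516−0.0000)/(79.1800−61.4200) = 0.7518. V = [p*·13.3516 + (1−p*)·0.0000]/1.03 = 10.8023. B = V − Δ·S = -44.8295.
As a check, the time-0 holding Δ(0,0)·S0 + B(0,0) comes to 10.8023 — exactly V0.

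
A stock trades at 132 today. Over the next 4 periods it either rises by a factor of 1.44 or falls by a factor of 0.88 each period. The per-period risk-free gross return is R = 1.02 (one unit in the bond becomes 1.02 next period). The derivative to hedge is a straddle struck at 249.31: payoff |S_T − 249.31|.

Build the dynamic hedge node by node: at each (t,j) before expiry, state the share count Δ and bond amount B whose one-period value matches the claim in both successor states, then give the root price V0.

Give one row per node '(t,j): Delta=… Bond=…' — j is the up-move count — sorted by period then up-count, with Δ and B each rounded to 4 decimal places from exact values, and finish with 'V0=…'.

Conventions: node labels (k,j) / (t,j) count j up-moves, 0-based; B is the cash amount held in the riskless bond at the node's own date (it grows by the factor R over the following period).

(0,0): Delta=-0.5623 Bond=183.2993
(1,0): Delta=-0.8198 Bond=216.8755
(1,1): Delta=-0.0903 Bond=97.2346
(2,0): Delta=-1.0000 Bond=239.6290
(2,1): Delta=-0.4895 Bond=165.9650
(2,2): Delta=0.6417 Bond=-101.1776
(3,0): Delta=-1.0000 Bond=244.4216
(3,1): Delta=-1.0000 Bond=244.4216
(3,2): Delta=0.4463 Bond=-56.1277
(3,3): Delta=1.0000 Bond=-244.4216
V0=109.0692

Under the risk-neutral measure, an up-move has probability p* = (R−d)/(u−d) = 0.2500 and values discount at R = 1.02.
At maturity the claim pays: V(4,0)=170.1502, V(4,1)=119.7758, V(4,2)=37.3449, V(4,3)=97.5419, V(4,4)=318.2658
  t=3,j=0: stock 89.9543 → up 129.5342 (V=119.7758), down 79.1598 (V=170.1502). Price 154.4673; hedge Δ=-1.0000, bond B=244.4216.
  t=3,j=1: stock 147.1980 → up 211.9651 (V=37.3449), down 129.5342 (V=119.7758). Price 97.2236; hedge Δ=-1.0000, bond B=244.4216.
  t=3,j=2: stock 240.8694 → up 346.8519 (V=97.5419), down 211.9651 (V=37.3449). Price 51.3669; hedge Δ=0.4463, bond B=-56.1277.
  t=3,j=3: stock 394.1499 → up 567.5758 (V=318.2658), down 346.8519 (V=97.5419). Price 149.7283; hedge Δ=1.0000, bond B=-244.4216.
  t=2,j=0: stock 102.2208 → up 147.1980 (V=97.2236), down 89.9543 (V=154.4673). Price 137.4082; hedge Δ=-1.0000, bond B=239.6290.
  t=2,j=1: stock 167.2704 → up 240.8694 (V=51.3669), down 147.1980 (V=97.2236). Price 84.0779; hedge Δ=-0.4895, bond B=165.9650.
  t=2,j=2: stock 273.7152 → up 394.1499 (V=149.7283), down 240.8694 (V=51.3669). Price 74.4679; hedge Δ=0.6417, bond B=-101.1776.
  t=1,j=0: stock 116.1600 → up 167.2704 (V=84.0779), down 102.2208 (V=137.4082). Price 121.6428; hedge Δ=-0.8198, bond B=216.8755.
  t=1,j=1: stock 190.0800 → up 273.7152 (V=74.4679), down 167.2704 (V=84.0779). Price 80.0739; hedge Δ=-0.0903, bond B=97.2346.
  t=0,j=0: stock 132.0000 → up 190.0800 (V=80.0739), down 116.1600 (V=121.6428). Price 109.0692; hedge Δ=-0.5623, bond B=183.2993.
Check: Δ(0,0)·S0 + B(0,0) = 109.0692 = V0.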